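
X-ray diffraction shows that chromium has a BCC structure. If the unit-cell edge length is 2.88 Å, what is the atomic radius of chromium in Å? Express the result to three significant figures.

1.25 Å

In a BCC lattice, atoms touch along the body diagonal, so √3·a = 4r.
r = √3·a/4 = 1.7321 × 2.88 / 4 = 1.25 Å.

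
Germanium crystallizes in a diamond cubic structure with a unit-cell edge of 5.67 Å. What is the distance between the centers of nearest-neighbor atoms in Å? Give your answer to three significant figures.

In a diamond cubic structure, nearest neighbors lie along the body diagonal with √3·a = 8r; the nearest-neighbor distance equals 2r = 0.4330·a.
d = 0.4330 × 5.67 = 2.46 Å.

2.46 Å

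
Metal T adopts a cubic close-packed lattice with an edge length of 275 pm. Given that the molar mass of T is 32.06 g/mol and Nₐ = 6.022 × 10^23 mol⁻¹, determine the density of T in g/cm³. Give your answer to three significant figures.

An FCC unit cell contains Z = 4 atoms.
Cell volume: a³ = (275 pm)³ = (2.750 × 10^-8 cm)³ = 2.080 × 10^-23 cm³.
ρ = Z·M/(N_A·a³) = 4 × 32.06 / (6.022 × 10²³ × 2.080 × 10^-23) = 10.24 g/cm³.

10.2 g/cm³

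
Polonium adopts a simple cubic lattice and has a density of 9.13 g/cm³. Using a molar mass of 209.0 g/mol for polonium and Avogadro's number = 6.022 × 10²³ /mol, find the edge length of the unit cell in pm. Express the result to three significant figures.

With Z = 1 atom per simple cubic cell, a³ = Z·M/(N_A·ρ) = 1 × 209.0 / (6.022 × 10²³ × 9.130 g/cm³) = 3.801 × 10^-23 cm³.
a = (3.801 × 10^-23)^(1/3) = 3.362 × 10^-8 cm = 336 pm.

336 pm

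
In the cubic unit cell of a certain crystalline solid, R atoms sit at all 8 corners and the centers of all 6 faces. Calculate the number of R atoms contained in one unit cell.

Corner atoms are shared by 8 cells (1/8 each), face atoms by 2 (1/2 each).
Net atoms = 8 × 1/8 + 6 × 1/2 = 1 + 3 = 4.

4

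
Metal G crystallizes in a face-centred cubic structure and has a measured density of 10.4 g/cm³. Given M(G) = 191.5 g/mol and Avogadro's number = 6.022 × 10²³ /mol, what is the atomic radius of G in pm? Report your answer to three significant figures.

For an FCC cell (Z = 4), a³ = Z·M/(N_A·ρ) = 4 × 191.5 / (6.022 × 10²³ × 10.40) = 1.223 × 10^-22 cm³, so a = 4.964 × 10^-8 cm = 496.4 pm.
Atoms touch along the face diagonal, so √2·a = 4r, so r = 0.3536 × a = 175 pm.

175 pm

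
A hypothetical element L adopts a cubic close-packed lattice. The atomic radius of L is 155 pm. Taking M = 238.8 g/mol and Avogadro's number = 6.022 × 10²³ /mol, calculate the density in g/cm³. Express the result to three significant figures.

18.8 g/cm³

In an FCC lattice, atoms touch along the face diagonal, so √2·a = 4r, giving a = 438.4 pm = 4.384 × 10^-8 cm.
With Z = 4, ρ = Z·M/(N_A·a³) = 4 × 238.8 / (6.022 × 10²³ × 8.426 × 10^-23) = 18.82 g/cm³.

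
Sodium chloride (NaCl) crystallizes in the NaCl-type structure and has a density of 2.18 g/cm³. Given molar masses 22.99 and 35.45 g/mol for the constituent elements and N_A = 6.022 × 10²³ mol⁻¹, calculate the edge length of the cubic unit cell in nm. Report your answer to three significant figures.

0.563 nm

M(NaCl) = 58.44 g/mol; Z = 4 formula units per cell.
a³ = Z·M/(N_A·ρ) = 4 × 58.44 / (6.022 × 10²³ × 2.18) = 1.781 × 10^-22 cm³, so a = 5.626 × 10^-8 cm = 0.563 nm.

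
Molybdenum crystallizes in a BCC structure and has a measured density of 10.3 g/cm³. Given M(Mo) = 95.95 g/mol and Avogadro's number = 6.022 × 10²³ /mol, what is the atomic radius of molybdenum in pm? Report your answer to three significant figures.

136 pm

For a BCC cell (Z = 2), a³ = Z·M/(N_A·ρ) = 2 × 95.95 / (6.022 × 10²³ × 10.30) = 3.094 × 10^-23 cm³, so a = 3.139 × 10^-8 cm = 313.9 pm.
Atoms touch along the body diagonal, so √3·a = 4r, so r = 0.4330 × a = 136 pm.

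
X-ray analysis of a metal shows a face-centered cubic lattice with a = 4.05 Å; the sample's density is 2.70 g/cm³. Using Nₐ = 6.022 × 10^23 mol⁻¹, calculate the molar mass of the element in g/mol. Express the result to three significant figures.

27.0 g/mol

An FCC cell has Z = 4 atoms; a = 4.050 × 10^-8 cm.
M = ρ·N_A·a³/Z = 2.70 × 6.022 × 10²³ × 6.643 × 10^-23 / 4 = 27.0 g/mol.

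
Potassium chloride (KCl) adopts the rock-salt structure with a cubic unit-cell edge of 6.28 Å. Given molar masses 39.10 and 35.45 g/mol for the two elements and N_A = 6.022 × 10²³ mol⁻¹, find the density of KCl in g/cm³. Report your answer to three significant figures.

The rock-salt structure contains Z = 4 formula units per cell; M(KCl) = 39.10 + 35.45 = 74.55 g/mol.
a³ = (6.280 × 10^-8 cm)³ = 2.477 × 10^-22 cm³.
ρ = 4 × 74.55 / (6.022 × 10²³ × 2.477 × 10^-22) = 1.999 g/cm³.

2.00 g/cm³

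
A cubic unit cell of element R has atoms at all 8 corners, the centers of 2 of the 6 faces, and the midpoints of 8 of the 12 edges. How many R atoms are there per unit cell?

Corner atoms are shared by 8 cells (1/8 each), face atoms by 2 (1/2 each), edge atoms by 4 (1/4 each).
Net atoms = 8 × 1/8 + 2 × 1/2 + 8 × 1/4 = 1 + 1 + 2 = 4.

4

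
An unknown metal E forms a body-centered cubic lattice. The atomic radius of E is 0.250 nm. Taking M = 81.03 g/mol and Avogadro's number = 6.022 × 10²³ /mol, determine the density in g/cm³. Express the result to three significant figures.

In a BCC lattice, atoms touch along the body diagonal, so √3·a = 4r, giving a = 0.5774 nm = 5.774 × 10^-8 cm.
With Z = 2, ρ = Z·M/(N_A·a³) = 2 × 81.03 / (6.022 × 10²³ × 1.925 × 10^-22) = 1.398 g/cm³.

1.40 g/cm³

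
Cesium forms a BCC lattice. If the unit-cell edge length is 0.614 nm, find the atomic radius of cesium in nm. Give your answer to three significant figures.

In a BCC lattice, atoms touch along the body diagonal, so √3·a = 4r.
r = √3·a/4 = 1.7321 × 0.614 / 4 = 0.266 nm.

0.266 nm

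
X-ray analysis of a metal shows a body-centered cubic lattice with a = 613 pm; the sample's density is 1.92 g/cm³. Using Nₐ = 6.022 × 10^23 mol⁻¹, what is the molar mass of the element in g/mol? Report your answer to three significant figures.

A BCC cell has Z = 2 atoms; a = 6.130 × 10^-8 cm.
M = ρ·N_A·a³/Z = 1.92 × 6.022 × 10²³ × 2.303 × 10^-22 / 2 = 133 g/mol.

133 g/mol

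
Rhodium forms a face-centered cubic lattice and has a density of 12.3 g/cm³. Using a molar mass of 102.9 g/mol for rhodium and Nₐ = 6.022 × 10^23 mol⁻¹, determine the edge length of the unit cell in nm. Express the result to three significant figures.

With Z = 4 atoms per FCC cell, a³ = Z·M/(N_A·ρ) = 4 × 102.9 / (6.022 × 10²³ × 12.30 g/cm³) = 5.557 × 10^-23 cm³.
a = (5.557 × 10^-23)^(1/3) = 3.816 × 10^-8 cm = 0.382 nm.

0.382 nm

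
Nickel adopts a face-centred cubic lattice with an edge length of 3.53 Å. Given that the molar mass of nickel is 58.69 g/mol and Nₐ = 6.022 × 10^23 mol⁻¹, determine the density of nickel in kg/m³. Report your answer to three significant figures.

8860 kg/m³

An FCC unit cell contains Z = 4 atoms.
Cell volume: a³ = (3.53 Å)³ = (3.530 × 10^-8 cm)³ = 4.399 × 10^-23 cm³.
ρ = Z·M/(N_A·a³) = 4 × 58.69 / (6.022 × 10²³ × 4.399 × 10^-23) = 8.863 g/cm³ = 8860 kg/m³.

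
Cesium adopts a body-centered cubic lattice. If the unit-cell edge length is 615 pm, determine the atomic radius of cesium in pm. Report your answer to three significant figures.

266 pm

In a BCC lattice, atoms touch along the body diagonal, so √3·a = 4r.
r = √3·a/4 = 1.7321 × 615 / 4 = 266 pm.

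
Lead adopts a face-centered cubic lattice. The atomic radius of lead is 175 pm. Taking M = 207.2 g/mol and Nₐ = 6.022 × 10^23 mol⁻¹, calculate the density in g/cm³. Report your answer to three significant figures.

In an FCC lattice, atoms touch along the face diagonal, so √2·a = 4r, giving a = 495.0 pm = 4.950 × 10^-8 cm.
With Z = 4, ρ = Z·M/(N_A·a³) = 4 × 207.2 / (6.022 × 10²³ × 1.213 × 10^-22) = 11.35 g/cm³.

11.3 g/cm³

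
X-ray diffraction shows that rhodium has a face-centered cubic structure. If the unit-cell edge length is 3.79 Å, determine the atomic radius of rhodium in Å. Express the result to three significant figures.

In an FCC lattice, atoms touch along the face diagonal, so √2·a = 4r.
r = √2·a/4 = 1.4142 × 3.79 / 4 = 1.34 Å.

1.34 Å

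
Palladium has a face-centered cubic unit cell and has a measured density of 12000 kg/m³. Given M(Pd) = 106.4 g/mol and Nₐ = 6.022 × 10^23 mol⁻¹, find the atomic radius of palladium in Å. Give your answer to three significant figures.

For an FCC cell (Z = 4), a³ = Z·M/(N_A·ρ) = 4 × 106.4 / (6.022 × 10²³ × 12.00) = 5.890 × 10^-23 cm³, so a = 3.891 × 10^-8 cm = 3.891 Å.
Atoms touch along the face diagonal, so √2·a = 4r, so r = 0.3536 × a = 1.38 Å.

1.38 Å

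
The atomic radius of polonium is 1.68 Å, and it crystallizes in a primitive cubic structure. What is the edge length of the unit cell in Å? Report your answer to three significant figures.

In a simple cubic lattice, atoms touch along the cell edge, so a = 2r.
a = 2r = 2 × 1.68 = 3.36 Å.

3.36 Å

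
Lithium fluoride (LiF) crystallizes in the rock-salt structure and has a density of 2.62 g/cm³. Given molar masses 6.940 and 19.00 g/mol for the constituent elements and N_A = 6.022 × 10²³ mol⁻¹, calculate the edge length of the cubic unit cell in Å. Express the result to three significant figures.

4.04 Å

M(LiF) = 25.94 g/mol; Z = 4 formula units per cell.
a³ = Z·M/(N_A·ρ) = 4 × 25.94 / (6.022 × 10²³ × 2.62) = 6.576 × 10^-23 cm³, so a = 4.036 × 10^-8 cm = 4.04 Å.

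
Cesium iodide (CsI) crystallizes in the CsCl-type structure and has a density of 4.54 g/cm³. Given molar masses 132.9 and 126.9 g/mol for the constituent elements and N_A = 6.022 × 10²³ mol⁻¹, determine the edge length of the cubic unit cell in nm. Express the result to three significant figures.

M(CsI) = 259.8 g/mol; Z = 1 formula unit per cell.
a³ = Z·M/(N_A·ρ) = 1 × 259.8 / (6.022 × 10²³ × 4.54) = 9.503 × 10^-23 cm³, so a = 4.563 × 10^-8 cm = 0.456 nm.

0.456 nm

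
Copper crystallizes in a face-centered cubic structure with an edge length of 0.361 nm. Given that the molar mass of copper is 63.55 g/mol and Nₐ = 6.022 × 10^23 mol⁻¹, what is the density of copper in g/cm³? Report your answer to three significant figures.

An FCC unit cell contains Z = 4 atoms.
Cell volume: a³ = (0.361 nm)³ = (3.610 × 10^-8 cm)³ = 4.705 × 10^-23 cm³.
ρ = Z·M/(N_A·a³) = 4 × 63.55 / (6.022 × 10²³ × 4.705 × 10^-23) = 8.972 g/cm³.

8.97 g/cm³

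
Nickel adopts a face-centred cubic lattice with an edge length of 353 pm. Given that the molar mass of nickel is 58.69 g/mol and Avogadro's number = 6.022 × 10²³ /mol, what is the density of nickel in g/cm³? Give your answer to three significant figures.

An FCC unit cell contains Z = 4 atoms.
Cell volume: a³ = (353 pm)³ = (3.530 × 10^-8 cm)³ = 4.399 × 10^-23 cm³.
ρ = Z·M/(N_A·a³) = 4 × 58.69 / (6.022 × 10²³ × 4.399 × 10^-23) = 8.863 g/cm³.

8.86 g/cm³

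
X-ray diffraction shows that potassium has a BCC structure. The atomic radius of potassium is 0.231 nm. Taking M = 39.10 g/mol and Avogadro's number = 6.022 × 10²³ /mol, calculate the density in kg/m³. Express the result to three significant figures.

855 kg/m³

In a BCC lattice, atoms touch along the body diagonal, so √3·a = 4r, giving a = 0.5335 nm = 5.335 × 10^-8 cm.
With Z = 2, ρ = Z·M/(N_A·a³) = 2 × 39.10 / (6.022 × 10²³ × 1.518 × 10^-22) = 0.8553 g/cm³ = 855 kg/m³.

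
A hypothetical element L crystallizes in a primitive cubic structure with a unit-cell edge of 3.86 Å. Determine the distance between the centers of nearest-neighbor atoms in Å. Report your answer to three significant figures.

3.86 Å

In a simple cubic structure, atoms touch along the cell edge, so a = 2r; the nearest-neighbor distance equals 2r = 1.000·a.
d = 1.000 × 3.86 = 3.86 Å.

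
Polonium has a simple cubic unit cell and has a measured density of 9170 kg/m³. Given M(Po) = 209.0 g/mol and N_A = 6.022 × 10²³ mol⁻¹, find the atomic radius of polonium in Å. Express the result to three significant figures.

For a simple cubic cell (Z = 1), a³ = Z·M/(N_A·ρ) = 1 × 209.0 / (6.022 × 10²³ × 9.170) = 3.785 × 10^-23 cm³, so a = 3.357 × 10^-8 cm = 3.357 Å.
Atoms touch along the cell edge, so a = 2r, so r = 0.5000 × a = 1.68 Å.

1.68 Å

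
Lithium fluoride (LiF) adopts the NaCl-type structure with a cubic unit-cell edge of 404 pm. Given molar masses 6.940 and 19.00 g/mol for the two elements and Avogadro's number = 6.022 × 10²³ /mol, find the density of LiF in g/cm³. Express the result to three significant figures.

2.61 g/cm³

The NaCl-type structure contains Z = 4 formula units per cell; M(LiF) = 6.940 + 19.00 = 25.94 g/mol.
a³ = (4.040 × 10^-8 cm)³ = 6.594 × 10^-23 cm³.
ρ = 4 × 25.94 / (6.022 × 10²³ × 6.594 × 10^-23) = 2.613 g/cm³.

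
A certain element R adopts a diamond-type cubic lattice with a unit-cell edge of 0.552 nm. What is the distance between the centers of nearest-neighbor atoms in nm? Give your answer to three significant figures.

In a diamond cubic structure, nearest neighbors lie along the body diagonal with √3·a = 8r; the nearest-neighbor distance equals 2r = 0.4330·a.
d = 0.4330 × 0.552 = 0.239 nm.

0.239 nm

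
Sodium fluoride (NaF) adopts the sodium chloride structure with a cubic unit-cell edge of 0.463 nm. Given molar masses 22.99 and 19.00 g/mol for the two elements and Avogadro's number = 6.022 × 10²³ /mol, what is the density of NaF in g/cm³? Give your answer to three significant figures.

2.81 g/cm³

The sodium chloride structure contains Z = 4 formula units per cell; M(NaF) = 22.99 + 19.00 = 41.99 g/mol.
a³ = (4.630 × 10^-8 cm)³ = 9.925 × 10^-23 cm³.
ρ = 4 × 41.99 / (6.022 × 10²³ × 9.925 × 10^-23) = 2.810 g/cm³.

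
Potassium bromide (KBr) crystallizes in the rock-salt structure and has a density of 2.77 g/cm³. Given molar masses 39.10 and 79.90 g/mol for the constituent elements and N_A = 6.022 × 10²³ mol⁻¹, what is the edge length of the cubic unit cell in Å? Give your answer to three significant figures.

6.58 Å

M(KBr) = 119.0 g/mol; Z = 4 formula units per cell.
a³ = Z·M/(N_A·ρ) = 4 × 119.0 / (6.022 × 10²³ × 2.77) = 2.854 × 10^-22 cm³, so a = 6.584 × 10^-8 cm = 6.58 Å.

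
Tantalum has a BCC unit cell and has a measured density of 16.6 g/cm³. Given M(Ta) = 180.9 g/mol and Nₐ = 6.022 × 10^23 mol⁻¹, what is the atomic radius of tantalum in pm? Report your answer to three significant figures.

For a BCC cell (Z = 2), a³ = Z·M/(N_A·ρ) = 2 × 180.9 / (6.022 × 10²³ × 16.60) = 3.619 × 10^-23 cm³, so a = 3.308 × 10^-8 cm = 330.8 pm.
Atoms touch along the body diagonal, so √3·a = 4r, so r = 0.4330 × a = 143 pm.

143 pm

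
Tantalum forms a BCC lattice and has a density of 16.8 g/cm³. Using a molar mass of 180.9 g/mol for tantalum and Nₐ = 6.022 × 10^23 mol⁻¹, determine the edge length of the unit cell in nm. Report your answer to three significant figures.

0.329 nm

With Z = 2 atoms per BCC cell, a³ = Z·M/(N_A·ρ) = 2 × 180.9 / (6.022 × 10²³ × 16.80 g/cm³) = 3.576 × 10^-23 cm³.
a = (3.576 × 10^-23)^(1/3) = 3.295 × 10^-8 cm = 0.329 nm.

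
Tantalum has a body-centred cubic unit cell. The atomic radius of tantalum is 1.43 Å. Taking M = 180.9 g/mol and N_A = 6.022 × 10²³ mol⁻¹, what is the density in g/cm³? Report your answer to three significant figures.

16.7 g/cm³

In a BCC lattice, atoms touch along the body diagonal, so √3·a = 4r, giving a = 3.302 Å = 3.302 × 10^-8 cm.
With Z = 2, ρ = Z·M/(N_A·a³) = 2 × 180.9 / (6.022 × 10²³ × 3.602 × 10^-23) = 16.68 g/cm³.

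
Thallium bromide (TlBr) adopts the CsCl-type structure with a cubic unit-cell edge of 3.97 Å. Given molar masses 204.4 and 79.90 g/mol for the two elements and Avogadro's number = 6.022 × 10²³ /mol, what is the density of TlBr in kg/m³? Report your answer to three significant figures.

7550 kg/m³

The CsCl-type structure contains Z = 1 formula unit per cell; M(TlBr) = 204.4 + 79.90 = 284.3 g/mol.
a³ = (3.970 × 10^-8 cm)³ = 6.257 × 10^-23 cm³.
ρ = 1 × 284.3 / (6.022 × 10²³ × 6.257 × 10^-23) = 7.545 g/cm³ = 7550 kg/m³.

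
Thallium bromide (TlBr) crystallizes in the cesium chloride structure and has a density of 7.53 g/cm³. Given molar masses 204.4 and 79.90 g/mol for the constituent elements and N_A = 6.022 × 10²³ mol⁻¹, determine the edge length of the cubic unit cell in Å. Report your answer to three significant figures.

M(TlBr) = 284.3 g/mol; Z = 1 formula unit per cell.
a³ = Z·M/(N_A·ρ) = 1 × 284.3 / (6.022 × 10²³ × 7.53) = 6.270 × 10^-23 cm³, so a = 3.973 × 10^-8 cm = 3.97 Å.

3.97 Å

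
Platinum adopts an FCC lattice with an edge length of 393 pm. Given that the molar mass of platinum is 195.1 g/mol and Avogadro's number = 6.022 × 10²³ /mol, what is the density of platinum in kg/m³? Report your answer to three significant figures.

21400 kg/m³

An FCC unit cell contains Z = 4 atoms.
Cell volume: a³ = (393 pm)³ = (3.930 × 10^-8 cm)³ = 6.070 × 10^-23 cm³.
ρ = Z·M/(N_A·a³) = 4 × 195.1 / (6.022 × 10²³ × 6.070 × 10^-23) = 21.35 g/cm³ = 21400 kg/m³.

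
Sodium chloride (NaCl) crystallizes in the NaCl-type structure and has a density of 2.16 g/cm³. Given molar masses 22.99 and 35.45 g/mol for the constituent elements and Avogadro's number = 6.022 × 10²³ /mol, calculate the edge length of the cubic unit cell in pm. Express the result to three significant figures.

564 pm

M(NaCl) = 58.44 g/mol; Z = 4 formula units per cell.
a³ = Z·M/(N_A·ρ) = 4 × 58.44 / (6.022 × 10²³ × 2.16) = 1.797 × 10^-22 cm³, so a = 5.643 × 10^-8 cm = 564 pm.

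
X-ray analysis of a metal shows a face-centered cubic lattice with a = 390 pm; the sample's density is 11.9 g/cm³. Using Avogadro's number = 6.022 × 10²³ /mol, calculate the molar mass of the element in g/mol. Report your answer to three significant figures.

An FCC cell has Z = 4 atoms; a = 3.900 × 10^-8 cm.
M = ρ·N_A·a³/Z = 11.9 × 6.022 × 10²³ × 5.932 × 10^-23 / 4 = 106 g/mol.

106 g/mol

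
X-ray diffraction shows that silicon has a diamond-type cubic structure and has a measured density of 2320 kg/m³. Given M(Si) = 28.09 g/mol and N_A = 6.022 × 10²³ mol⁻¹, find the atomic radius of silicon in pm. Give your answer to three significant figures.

118 pm

For a diamond cubic cell (Z = 8), a³ = Z·M/(N_A·ρ) = 8 × 28.09 / (6.022 × 10²³ × 2.320) = 1.608 × 10^-22 cm³, so a = 5.438 × 10^-8 cm = 543.8 pm.
Nearest neighbors lie along the body diagonal with √3·a = 8r, so r = 0.2165 × a = 118 pm.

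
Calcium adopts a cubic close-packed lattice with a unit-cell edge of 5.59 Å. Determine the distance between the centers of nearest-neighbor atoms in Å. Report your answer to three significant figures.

In an FCC structure, atoms touch along the face diagonal, so √2·a = 4r; the nearest-neighbor distance equals 2r = 0.7071·a.
d = 0.7071 × 5.59 = 3.95 Å.

3.95 Å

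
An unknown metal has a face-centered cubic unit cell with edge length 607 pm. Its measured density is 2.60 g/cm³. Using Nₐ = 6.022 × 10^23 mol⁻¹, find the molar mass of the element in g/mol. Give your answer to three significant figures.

87.5 g/mol

An FCC cell has Z = 4 atoms; a = 6.070 × 10^-8 cm.
M = ρ·N_A·a³/Z = 2.60 × 6.022 × 10²³ × 2.236 × 10^-22 / 4 = 87.5 g/mol.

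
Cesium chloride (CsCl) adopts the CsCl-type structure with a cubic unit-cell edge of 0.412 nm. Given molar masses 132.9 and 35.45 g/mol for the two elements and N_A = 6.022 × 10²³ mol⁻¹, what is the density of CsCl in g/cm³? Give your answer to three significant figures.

The CsCl-type structure contains Z = 1 formula unit per cell; M(CsCl) = 132.9 + 35.45 = 168.35 g/mol.
a³ = (4.120 × 10^-8 cm)³ = 6.993 × 10^-23 cm³.
ρ = 1 × 168.35 / (6.022 × 10²³ × 6.993 × 10^-23) = 3.997 g/cm³.

4.00 g/cm³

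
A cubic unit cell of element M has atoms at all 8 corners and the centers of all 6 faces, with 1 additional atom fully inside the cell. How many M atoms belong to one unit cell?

Corner atoms are shared by 8 cells (1/8 each), face atoms by 2 (1/2 each), interior atoms are unshared.
Net atoms = 8 × 1/8 + 6 × 1/2 + 1 = 1 + 3 + 1 = 5.

5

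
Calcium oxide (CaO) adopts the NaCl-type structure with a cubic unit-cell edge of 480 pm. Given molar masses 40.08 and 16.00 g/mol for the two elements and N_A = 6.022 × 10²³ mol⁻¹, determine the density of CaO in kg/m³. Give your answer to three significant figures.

The NaCl-type structure contains Z = 4 formula units per cell; M(CaO) = 40.08 + 16.00 = 56.08 g/mol.
a³ = (4.800 × 10^-8 cm)³ = 1.106 × 10^-22 cm³.
ρ = 4 × 56.08 / (6.022 × 10²³ × 1.106 × 10^-22) = 3.368 g/cm³ = 3370 kg/m³.

3370 kg/m³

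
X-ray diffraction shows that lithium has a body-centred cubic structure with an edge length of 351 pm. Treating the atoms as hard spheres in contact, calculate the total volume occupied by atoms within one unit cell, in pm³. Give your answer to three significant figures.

2.94 × 10^7 pm³

In a BCC lattice atoms touch along the body diagonal, so √3·a = 4r, so r = 0.4330a = 152.0 pm.
V_atoms = Z × (4/3)πr³ = 2 × (4/3)π × (152.0)³ = 2.94 × 10^7 pm³.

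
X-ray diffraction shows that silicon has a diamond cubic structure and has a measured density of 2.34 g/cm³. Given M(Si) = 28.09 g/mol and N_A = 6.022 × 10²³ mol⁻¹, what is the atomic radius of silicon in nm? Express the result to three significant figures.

0.117 nm

For a diamond cubic cell (Z = 8), a³ = Z·M/(N_A·ρ) = 8 × 28.09 / (6.022 × 10²³ × 2.340) = 1.595 × 10^-22 cm³, so a = 5.423 × 10^-8 cm = 0.5423 nm.
Nearest neighbors lie along the body diagonal with √3·a = 8r, so r = 0.2165 × a = 0.117 nm.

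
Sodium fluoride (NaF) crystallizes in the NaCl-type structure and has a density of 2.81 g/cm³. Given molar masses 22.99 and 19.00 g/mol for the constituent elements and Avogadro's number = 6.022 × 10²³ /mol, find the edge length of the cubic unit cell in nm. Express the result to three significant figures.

M(NaF) = 41.99 g/mol; Z = 4 formula units per cell.
a³ = Z·M/(N_A·ρ) = 4 × 41.99 / (6.022 × 10²³ × 2.81) = 9.926 × 10^-23 cm³, so a = 4.630 × 10^-8 cm = 0.463 nm.

0.463 nm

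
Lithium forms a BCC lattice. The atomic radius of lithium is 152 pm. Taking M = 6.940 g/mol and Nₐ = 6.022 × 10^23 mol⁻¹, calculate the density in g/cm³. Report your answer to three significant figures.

0.533 g/cm³

In a BCC lattice, atoms touch along the body diagonal, so √3·a = 4r, giving a = 351.0 pm = 3.510 × 10^-8 cm.
With Z = 2, ρ = Z·M/(N_A·a³) = 2 × 6.940 / (6.022 × 10²³ × 4.325 × 10^-23) = 0.5329 g/cm³.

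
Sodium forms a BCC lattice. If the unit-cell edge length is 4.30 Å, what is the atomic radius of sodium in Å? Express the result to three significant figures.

1.86 Å

In a BCC lattice, atoms touch along the body diagonal, so √3·a = 4r.
r = √3·a/4 = 1.7321 × 4.30 / 4 = 1.86 Å.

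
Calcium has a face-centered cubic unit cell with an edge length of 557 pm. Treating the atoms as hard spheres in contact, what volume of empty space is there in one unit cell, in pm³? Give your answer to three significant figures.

4.48 × 10^7 pm³

In an FCC lattice atoms touch along the face diagonal, so √2·a = 4r, so r = 0.3536a = 196.9 pm.
V_cell = a³ = 1.728 × 10^8 pm³; V_atoms = 4 × (4/3)πr³ = 1.280 × 10^8 pm³.
Empty space = 1.728 × 10^8 − 1.280 × 10^8 = 4.48 × 10^7 pm³.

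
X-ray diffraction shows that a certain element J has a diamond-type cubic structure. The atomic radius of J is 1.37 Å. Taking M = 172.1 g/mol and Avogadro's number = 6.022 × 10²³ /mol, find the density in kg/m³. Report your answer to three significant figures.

In a diamond cubic lattice, nearest neighbors lie along the body diagonal with √3·a = 8r, giving a = 6.328 Å = 6.328 × 10^-8 cm.
With Z = 8, ρ = Z·M/(N_A·a³) = 8 × 172.1 / (6.022 × 10²³ × 2.534 × 10^-22) = 9.024 g/cm³ = 9020 kg/m³.

9020 kg/m³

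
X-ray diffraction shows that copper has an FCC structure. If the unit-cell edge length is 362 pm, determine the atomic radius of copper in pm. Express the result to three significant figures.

In an FCC lattice, atoms touch along the face diagonal, so √2·a = 4r.
r = √2·a/4 = 1.4142 × 362 / 4 = 128 pm.

128 pm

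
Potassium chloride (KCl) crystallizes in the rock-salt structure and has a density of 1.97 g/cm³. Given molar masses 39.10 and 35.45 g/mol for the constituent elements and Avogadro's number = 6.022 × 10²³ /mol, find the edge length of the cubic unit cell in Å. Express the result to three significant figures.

M(KCl) = 74.55 g/mol; Z = 4 formula units per cell.
a³ = Z·M/(N_A·ρ) = 4 × 74.55 / (6.022 × 10²³ × 1.97) = 2.514 × 10^-22 cm³, so a = 6.311 × 10^-8 cm = 6.31 Å.

6.31 Å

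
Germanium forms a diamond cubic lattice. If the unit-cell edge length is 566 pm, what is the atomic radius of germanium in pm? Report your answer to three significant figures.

In a diamond cubic lattice, nearest neighbors lie along the body diagonal with √3·a = 8r.
r = √3·a/8 = 1.7321 × 566 / 8 = 123 pm.

123 pm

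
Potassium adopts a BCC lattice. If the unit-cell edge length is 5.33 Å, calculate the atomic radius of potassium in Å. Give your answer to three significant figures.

In a BCC lattice, atoms touch along the body diagonal, so √3·a = 4r.
r = √3·a/4 = 1.7321 × 5.33 / 4 = 2.31 Å.

2.31 Å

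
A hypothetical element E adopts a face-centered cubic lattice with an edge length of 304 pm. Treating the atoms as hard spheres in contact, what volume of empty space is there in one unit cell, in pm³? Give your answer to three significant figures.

7.29 × 10^6 pm³

In an FCC lattice atoms touch along the face diagonal, so √2·a = 4r, so r = 0.3536a = 107.5 pm.
V_cell = a³ = 2.809 × 10^7 pm³; V_atoms = 4 × (4/3)πr³ = 2.080 × 10^7 pm³.
Empty space = 2.809 × 10^7 − 2.080 × 10^7 = 7.29 × 10^6 pm³.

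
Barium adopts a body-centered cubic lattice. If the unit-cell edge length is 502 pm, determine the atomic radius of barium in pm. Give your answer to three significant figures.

In a BCC lattice, atoms touch along the body diagonal, so √3·a = 4r.
r = √3·a/4 = 1.7321 × 502 / 4 = 217 pm.

217 pm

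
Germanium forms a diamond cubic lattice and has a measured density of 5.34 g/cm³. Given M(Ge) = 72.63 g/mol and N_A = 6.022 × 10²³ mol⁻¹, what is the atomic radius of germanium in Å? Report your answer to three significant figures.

1.22 Å

For a diamond cubic cell (Z = 8), a³ = Z·M/(N_A·ρ) = 8 × 72.63 / (6.022 × 10²³ × 5.340) = 1.807 × 10^-22 cm³, so a = 5.653 × 10^-8 cm = 5.653 Å.
Nearest neighbors lie along the body diagonal with √3·a = 8r, so r = 0.2165 × a = 1.22 Å.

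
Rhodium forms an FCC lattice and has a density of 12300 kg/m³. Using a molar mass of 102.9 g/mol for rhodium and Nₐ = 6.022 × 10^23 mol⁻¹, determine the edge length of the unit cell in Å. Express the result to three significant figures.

3.82 Å

With Z = 4 atoms per FCC cell, a³ = Z·M/(N_A·ρ) = 4 × 102.9 / (6.022 × 10²³ × 12.30 g/cm³) = 5.557 × 10^-23 cm³.
a = (5.557 × 10^-23)^(1/3) = 3.816 × 10^-8 cm = 3.82 Å.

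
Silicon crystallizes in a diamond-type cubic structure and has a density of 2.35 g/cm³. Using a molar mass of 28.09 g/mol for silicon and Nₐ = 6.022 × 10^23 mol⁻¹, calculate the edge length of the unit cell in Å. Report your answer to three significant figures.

With Z = 8 atoms per diamond cubic cell, a³ = Z·M/(N_A·ρ) = 8 × 28.09 / (6.022 × 10²³ × 2.350 g/cm³) = 1.588 × 10^-22 cm³.
a = (1.588 × 10^-22)^(1/3) = 5.415 × 10^-8 cm = 5.42 Å.

5.42 Å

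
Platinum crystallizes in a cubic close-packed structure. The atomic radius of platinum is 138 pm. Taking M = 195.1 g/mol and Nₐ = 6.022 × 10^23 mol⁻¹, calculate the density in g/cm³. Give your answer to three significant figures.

In an FCC lattice, atoms touch along the face diagonal, so √2·a = 4r, giving a = 390.3 pm = 3.903 × 10^-8 cm.
With Z = 4, ρ = Z·M/(N_A·a³) = 4 × 195.1 / (6.022 × 10²³ × 5.947 × 10^-23) = 21.79 g/cm³.

21.8 g/cm³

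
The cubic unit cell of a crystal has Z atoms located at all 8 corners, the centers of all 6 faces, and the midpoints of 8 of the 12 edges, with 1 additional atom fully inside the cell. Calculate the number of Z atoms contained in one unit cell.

7

Corner atoms are shared by 8 cells (1/8 each), face atoms by 2 (1/2 each), edge atoms by 4 (1/4 each), interior atoms are unshared.
Net atoms = 8 × 1/8 + 6 × 1/2 + 8 × 1/4 + 1 = 1 + 3 + 2 + 1 = 7.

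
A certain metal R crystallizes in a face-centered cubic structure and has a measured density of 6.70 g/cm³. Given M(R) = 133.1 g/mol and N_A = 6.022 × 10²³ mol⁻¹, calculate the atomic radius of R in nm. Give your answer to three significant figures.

0.180 nm

For an FCC cell (Z = 4), a³ = Z·M/(N_A·ρ) = 4 × 133.1 / (6.022 × 10²³ × 6.700) = 1.320 × 10^-22 cm³, so a = 5.091 × 10^-8 cm = 0.5091 nm.
Atoms touch along the face diagonal, so √2·a = 4r, so r = 0.3536 × a = 0.180 nm.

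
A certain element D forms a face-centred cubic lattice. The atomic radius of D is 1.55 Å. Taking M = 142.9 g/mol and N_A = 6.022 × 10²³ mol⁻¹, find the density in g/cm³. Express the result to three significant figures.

In an FCC lattice, atoms touch along the face diagonal, so √2·a = 4r, giving a = 4.384 Å = 4.384 × 10^-8 cm.
With Z = 4, ρ = Z·M/(N_A·a³) = 4 × 142.9 / (6.022 × 10²³ × 8.426 × 10^-23) = 11.26 g/cm³.

11.3 g/cm³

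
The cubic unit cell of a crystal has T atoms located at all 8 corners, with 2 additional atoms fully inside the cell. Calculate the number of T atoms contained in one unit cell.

3

Corner atoms are shared by 8 cells (1/8 each), interior atoms are unshared.
Net atoms = 8 × 1/8 + 2 = 1 + 2 = 3.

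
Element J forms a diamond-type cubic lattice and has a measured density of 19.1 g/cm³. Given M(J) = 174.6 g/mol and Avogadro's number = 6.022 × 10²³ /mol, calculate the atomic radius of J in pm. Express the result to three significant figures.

For a diamond cubic cell (Z = 8), a³ = Z·M/(N_A·ρ) = 8 × 174.6 / (6.022 × 10²³ × 19.10) = 1.214 × 10^-22 cm³, so a = 4.952 × 10^-8 cm = 495.2 pm.
Nearest neighbors lie along the body diagonal with √3·a = 8r, so r = 0.2165 × a = 107 pm.

107 pm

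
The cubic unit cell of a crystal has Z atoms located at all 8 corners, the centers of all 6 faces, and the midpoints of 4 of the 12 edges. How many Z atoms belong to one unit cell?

5

Corner atoms are shared by 8 cells (1/8 each), face atoms by 2 (1/2 each), edge atoms by 4 (1/4 each).
Net atoms = 8 × 1/8 + 6 × 1/2 + 4 × 1/4 = 1 + 3 + 1 = 5.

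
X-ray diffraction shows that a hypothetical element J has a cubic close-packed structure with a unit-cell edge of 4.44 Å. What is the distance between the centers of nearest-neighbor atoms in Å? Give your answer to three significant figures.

3.14 Å

In an FCC structure, atoms touch along the face diagonal, so √2·a = 4r; the nearest-neighbor distance equals 2r = 0.7071·a.
d = 0.7071 × 4.44 = 3.14 Å.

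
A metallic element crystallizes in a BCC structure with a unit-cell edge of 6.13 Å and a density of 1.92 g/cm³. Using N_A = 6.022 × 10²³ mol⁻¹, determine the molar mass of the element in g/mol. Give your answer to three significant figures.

133 g/mol

A BCC cell has Z = 2 atoms; a = 6.130 × 10^-8 cm.
M = ρ·N_A·a³/Z = 1.92 × 6.022 × 10²³ × 2.303 × 10^-22 / 2 = 133 g/mol.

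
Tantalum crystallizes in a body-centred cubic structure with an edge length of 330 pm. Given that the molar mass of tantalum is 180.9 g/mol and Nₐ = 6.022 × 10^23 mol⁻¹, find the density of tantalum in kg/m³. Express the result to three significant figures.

A BCC unit cell contains Z = 2 atoms.
Cell volume: a³ = (330 pm)³ = (3.300 × 10^-8 cm)³ = 3.594 × 10^-23 cm³.
ρ = Z·M/(N_A·a³) = 2 × 180.9 / (6.022 × 10²³ × 3.594 × 10^-23) = 16.72 g/cm³ = 16700 kg/m³.

16700 kg/m³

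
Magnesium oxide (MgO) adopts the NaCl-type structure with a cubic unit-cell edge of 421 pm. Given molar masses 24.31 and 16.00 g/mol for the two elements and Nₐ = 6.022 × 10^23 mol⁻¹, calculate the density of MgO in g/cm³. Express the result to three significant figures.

3.59 g/cm³

The NaCl-type structure contains Z = 4 formula units per cell; M(MgO) = 24.31 + 16.00 = 40.31 g/mol.
a³ = (4.210 × 10^-8 cm)³ = 7.462 × 10^-23 cm³.
ρ = 4 × 40.31 / (6.022 × 10²³ × 7.462 × 10^-23) = 3.588 g/cm³.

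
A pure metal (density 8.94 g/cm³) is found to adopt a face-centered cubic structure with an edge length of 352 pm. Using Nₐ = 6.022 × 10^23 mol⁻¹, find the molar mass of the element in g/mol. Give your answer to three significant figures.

An FCC cell has Z = 4 atoms; a = 3.520 × 10^-8 cm.
M = ρ·N_A·a³/Z = 8.94 × 6.022 × 10²³ × 4.361 × 10^-23 / 4 = 58.7 g/mol.

58.7 g/mol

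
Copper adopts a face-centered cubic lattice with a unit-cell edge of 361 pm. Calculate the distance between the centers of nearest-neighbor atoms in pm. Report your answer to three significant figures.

In an FCC structure, atoms touch along the face diagonal, so √2·a = 4r; the nearest-neighbor distance equals 2r = 0.7071·a.
d = 0.7071 × 361 = 255 pm.

255 pm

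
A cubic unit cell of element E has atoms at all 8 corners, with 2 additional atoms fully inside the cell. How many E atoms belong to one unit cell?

3

Corner atoms are shared by 8 cells (1/8 each), interior atoms are unshared.
Net atoms = 8 × 1/8 + 2 = 1 + 2 = 3.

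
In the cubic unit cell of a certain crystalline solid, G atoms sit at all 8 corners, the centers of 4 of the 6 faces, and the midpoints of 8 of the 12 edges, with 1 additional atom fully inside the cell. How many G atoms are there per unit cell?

Corner atoms are shared by 8 cells (1/8 each), face atoms by 2 (1/2 each), edge atoms by 4 (1/4 each), interior atoms are unshared.
Net atoms = 8 × 1/8 + 4 × 1/2 + 8 × 1/4 + 1 = 1 + 2 + 2 + 1 = 6.

6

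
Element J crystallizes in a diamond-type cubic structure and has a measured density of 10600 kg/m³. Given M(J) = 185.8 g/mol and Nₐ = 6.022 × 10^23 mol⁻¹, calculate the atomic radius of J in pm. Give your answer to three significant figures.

For a diamond cubic cell (Z = 8), a³ = Z·M/(N_A·ρ) = 8 × 185.8 / (6.022 × 10²³ × 10.60) = 2.329 × 10^-22 cm³, so a = 6.152 × 10^-8 cm = 615.2 pm.
Nearest neighbors lie along the body diagonal with √3·a = 8r, so r = 0.2165 × a = 133 pm.

133 pm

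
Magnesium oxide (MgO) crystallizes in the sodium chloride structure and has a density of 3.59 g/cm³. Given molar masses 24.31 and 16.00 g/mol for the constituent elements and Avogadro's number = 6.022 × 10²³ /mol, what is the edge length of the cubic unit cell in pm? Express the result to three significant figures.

421 pm

M(MgO) = 40.31 g/mol; Z = 4 formula units per cell.
a³ = Z·M/(N_A·ρ) = 4 × 40.31 / (6.022 × 10²³ × 3.59) = 7.458 × 10^-23 cm³, so a = 4.209 × 10^-8 cm = 421 pm.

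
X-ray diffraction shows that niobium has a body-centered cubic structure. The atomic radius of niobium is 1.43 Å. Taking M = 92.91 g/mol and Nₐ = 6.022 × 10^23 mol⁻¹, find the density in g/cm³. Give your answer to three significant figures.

In a BCC lattice, atoms touch along the body diagonal, so √3·a = 4r, giving a = 3.302 Å = 3.302 × 10^-8 cm.
With Z = 2, ρ = Z·M/(N_A·a³) = 2 × 92.91 / (6.022 × 10²³ × 3.602 × 10^-23) = 8.567 g/cm³.

8.57 g/cm³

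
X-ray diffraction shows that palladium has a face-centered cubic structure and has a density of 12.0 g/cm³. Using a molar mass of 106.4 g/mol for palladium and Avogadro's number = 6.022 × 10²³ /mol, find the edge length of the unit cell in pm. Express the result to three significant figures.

389 pm

With Z = 4 atoms per FCC cell, a³ = Z·M/(N_A·ρ) = 4 × 106.4 / (6.022 × 10²³ × 12.00 g/cm³) = 5.890 × 10^-23 cm³.
a = (5.890 × 10^-23)^(1/3) = 3.891 × 10^-8 cm = 389 pm.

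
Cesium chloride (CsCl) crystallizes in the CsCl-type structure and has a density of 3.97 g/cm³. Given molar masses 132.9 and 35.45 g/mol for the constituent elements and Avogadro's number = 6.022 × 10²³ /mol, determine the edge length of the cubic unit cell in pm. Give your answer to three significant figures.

M(CsCl) = 168.35 g/mol; Z = 1 formula unit per cell.
a³ = Z·M/(N_A·ρ) = 1 × 168.35 / (6.022 × 10²³ × 3.97) = 7.042 × 10^-23 cm³, so a = 4.129 × 10^-8 cm = 413 pm.

413 pm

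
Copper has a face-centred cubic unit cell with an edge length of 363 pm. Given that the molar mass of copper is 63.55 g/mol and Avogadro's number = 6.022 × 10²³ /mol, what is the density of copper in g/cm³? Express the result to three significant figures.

8.83 g/cm³

An FCC unit cell contains Z = 4 atoms.
Cell volume: a³ = (363 pm)³ = (3.630 × 10^-8 cm)³ = 4.783 × 10^-23 cm³.
ρ = Z·M/(N_A·a³) = 4 × 63.55 / (6.022 × 10²³ × 4.783 × 10^-23) = 8.825 g/cm³.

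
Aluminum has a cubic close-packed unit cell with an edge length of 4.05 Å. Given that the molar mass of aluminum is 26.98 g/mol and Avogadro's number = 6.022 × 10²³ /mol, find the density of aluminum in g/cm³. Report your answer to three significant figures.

2.70 g/cm³

An FCC unit cell contains Z = 4 atoms.
Cell volume: a³ = (4.05 Å)³ = (4.050 × 10^-8 cm)³ = 6.643 × 10^-23 cm³.
ρ = Z·M/(N_A·a³) = 4 × 26.98 / (6.022 × 10²³ × 6.643 × 10^-23) = 2.698 g/cm³.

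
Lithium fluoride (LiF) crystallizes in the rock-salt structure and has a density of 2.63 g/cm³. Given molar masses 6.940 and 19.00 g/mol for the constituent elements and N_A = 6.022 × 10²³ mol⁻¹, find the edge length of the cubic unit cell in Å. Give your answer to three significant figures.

4.03 Å

M(LiF) = 25.94 g/mol; Z = 4 formula units per cell.
a³ = Z·M/(N_A·ρ) = 4 × 25.94 / (6.022 × 10²³ × 2.63) = 6.551 × 10^-23 cm³, so a = 4.031 × 10^-8 cm = 4.03 Å.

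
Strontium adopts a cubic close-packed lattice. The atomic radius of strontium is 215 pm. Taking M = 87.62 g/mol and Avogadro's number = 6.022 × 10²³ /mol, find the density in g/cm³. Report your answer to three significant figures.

In an FCC lattice, atoms touch along the face diagonal, so √2·a = 4r, giving a = 608.1 pm = 6.081 × 10^-8 cm.
With Z = 4, ρ = Z·M/(N_A·a³) = 4 × 87.62 / (6.022 × 10²³ × 2.249 × 10^-22) = 2.588 g/cm³.

2.59 g/cm³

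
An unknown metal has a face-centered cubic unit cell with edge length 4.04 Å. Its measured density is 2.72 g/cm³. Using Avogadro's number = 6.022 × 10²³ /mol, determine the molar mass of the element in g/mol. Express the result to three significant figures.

27.0 g/mol

An FCC cell has Z = 4 atoms; a = 4.040 × 10^-8 cm.
M = ρ·N_A·a³/Z = 2.72 × 6.022 × 10²³ × 6.594 × 10^-23 / 4 = 27.0 g/mol.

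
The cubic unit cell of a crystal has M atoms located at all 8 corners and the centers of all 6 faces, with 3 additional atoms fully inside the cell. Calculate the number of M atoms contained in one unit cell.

7

Corner atoms are shared by 8 cells (1/8 each), face atoms by 2 (1/2 each), interior atoms are unshared.
Net atoms = 8 × 1/8 + 6 × 1/2 + 3 = 1 + 3 + 3 = 7.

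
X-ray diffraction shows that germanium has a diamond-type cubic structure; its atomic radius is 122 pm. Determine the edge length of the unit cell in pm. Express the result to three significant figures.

In a diamond cubic lattice, nearest neighbors lie along the body diagonal with √3·a = 8r.
a = 8r/√3 = 8 × 122 / 1.7321 = 563 pm.

563 pm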